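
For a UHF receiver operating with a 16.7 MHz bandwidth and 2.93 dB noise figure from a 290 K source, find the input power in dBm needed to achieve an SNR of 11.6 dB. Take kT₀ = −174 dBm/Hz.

−87.2 dBm

Sensitivity = −174 + 10 log₁₀(B) + NF + SNR_min
= −174 + 72.23 + 2.93 + 11.6
= −87.24 dBm → −87.2 dBm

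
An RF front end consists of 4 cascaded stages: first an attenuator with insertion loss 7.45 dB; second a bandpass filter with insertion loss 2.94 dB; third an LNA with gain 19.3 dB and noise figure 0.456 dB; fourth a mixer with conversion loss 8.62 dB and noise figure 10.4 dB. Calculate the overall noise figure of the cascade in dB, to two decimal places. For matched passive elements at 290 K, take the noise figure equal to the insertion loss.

Convert to linear (a loss of L dB is a gain of −L dB): F_i = 10^(NF_i/10), G_i = 10^(G_i,dB/10)
  Stage 1: F_1 = 10^(7.45/10) = 5.559, G_1 = 10^(−7.45/10) = 0.1799
  Stage 2: F_2 = 10^(2.94/10) = 1.968, G_2 = 10^(−2.94/10) = 0.5082
  Stage 3: F_3 = 10^(0.456/10) = 1.111, G_3 = 10^(19.3/10) = 85.11
  Stage 4: F_4 = 10^(10.4/10) = 10.96, G_4 = 10^(−8.62/10) = 0.1374
Friis cascade:
  F = 5.559 + (1.968 − 1)/0.1799 + (1.111 − 1)/0.09141 + (10.96 − 1)/7.780 = 13.43
NF = 10 log₁₀(13.43) = 11.28 dB

11.28 dB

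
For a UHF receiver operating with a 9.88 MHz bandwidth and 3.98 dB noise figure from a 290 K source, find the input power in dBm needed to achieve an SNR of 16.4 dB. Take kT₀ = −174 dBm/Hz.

Sensitivity = −174 + 10 log₁₀(B) + NF + SNR_min
= −174 + 69.95 + 3.98 + 16.4
= −83.67 dBm → −83.7 dBm

−83.7 dBm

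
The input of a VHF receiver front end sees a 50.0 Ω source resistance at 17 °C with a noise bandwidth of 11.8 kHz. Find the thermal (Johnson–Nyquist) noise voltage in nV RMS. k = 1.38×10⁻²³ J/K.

T = 17 °C + 273.15 = 290.15 K
V_n = √(4kTRB)
4kTRB = 4 × 1.38×10⁻²³ × 290.15 × 5.00×10¹ × 1.18×10⁴ = 9.45×10⁻¹⁵ V²
V_n = √(9.45×10⁻¹⁵) = 9.72×10⁻⁸ V = 97.2 nV

97.2 nV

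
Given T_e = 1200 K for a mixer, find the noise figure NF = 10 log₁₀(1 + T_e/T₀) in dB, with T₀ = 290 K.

7.11 dB

F = 1 + T_e/T₀ = 1 + 1200/290 = 5.13793
NF = 10 log₁₀(5.13793) = 7.11 dB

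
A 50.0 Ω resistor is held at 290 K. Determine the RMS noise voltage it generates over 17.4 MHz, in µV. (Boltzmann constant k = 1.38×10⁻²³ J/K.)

3.73 µV

V_n = √(4kTRB)
4kTRB = 4 × 1.38×10⁻²³ × 290 × 5.00×10¹ × 1.74×10⁷ = 1.39×10⁻¹¹ V²
V_n = √(1.39×10⁻¹¹) = 3.73×10⁻⁶ V = 3.73 µV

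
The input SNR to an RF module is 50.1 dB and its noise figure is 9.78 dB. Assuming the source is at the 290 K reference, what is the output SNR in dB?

40.32 dB

By definition F = SNR_in/SNR_out, so in dB: SNR_out = SNR_in − NF
SNR_out = 50.1 − 9.78 = 40.32 dB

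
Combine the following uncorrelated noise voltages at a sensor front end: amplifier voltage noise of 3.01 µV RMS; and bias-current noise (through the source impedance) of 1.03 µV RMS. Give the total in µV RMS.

3.18 µV

Uncorrelated sources add in power (mean-square): V_tot = √(ΣV_i²)
V_tot = √[(3.01×10⁻⁶)² + (1.03×10⁻⁶)²] = 3.18×10⁻⁶ V = 3.18 µV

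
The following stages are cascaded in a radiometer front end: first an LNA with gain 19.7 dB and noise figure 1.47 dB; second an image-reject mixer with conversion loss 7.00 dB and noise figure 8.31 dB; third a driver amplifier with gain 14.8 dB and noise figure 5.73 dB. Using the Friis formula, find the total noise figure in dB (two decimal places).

Convert to linear (a loss of L dB is a gain of −L dB): F_i = 10^(NF_i/10), G_i = 10^(G_i,dB/10)
  Stage 1: F_1 = 10^(1.47/10) = 1.403, G_1 = 10^(19.7/10) = 93.33
  Stage 2: F_2 = 10^(8.31/10) = 6.776, G_2 = 10^(−7.00/10) = 0.1995
  Stage 3: F_3 = 10^(5.73/10) = 3.741, G_3 = 10^(14.8/10) = 30.20
Friis cascade:
  F = 1.403 + (6.776 − 1)/93.33 + (3.741 − 1)/18.62 = 1.612
NF = 10 log₁₀(1.612) = 2.07 dB

2.07 dB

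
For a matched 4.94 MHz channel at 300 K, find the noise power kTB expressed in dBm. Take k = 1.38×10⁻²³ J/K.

P_n = kTB = 1.38×10⁻²³ × 300 × 4.94×10⁶ = 2.05×10⁻¹⁴ W
In dBm: 10 log₁₀(2.05×10⁻¹⁴ / 10⁻³) = −106.9 dBm

−106.9 dBm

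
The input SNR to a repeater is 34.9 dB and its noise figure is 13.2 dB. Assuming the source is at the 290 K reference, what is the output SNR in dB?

21.7 dB

By definition F = SNR_in/SNR_out, so in dB: SNR_out = SNR_in − NF
SNR_out = 34.9 − 13.2 = 21.7 dB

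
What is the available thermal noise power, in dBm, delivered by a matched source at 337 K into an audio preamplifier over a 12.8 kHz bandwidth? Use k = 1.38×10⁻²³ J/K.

−132.3 dBm

P_n = kTB = 1.38×10⁻²³ × 337 × 1.28×10⁴ = 5.95×10⁻¹⁷ W
In dBm: 10 log₁₀(5.95×10⁻¹⁷ / 10⁻³) = −132.3 dBm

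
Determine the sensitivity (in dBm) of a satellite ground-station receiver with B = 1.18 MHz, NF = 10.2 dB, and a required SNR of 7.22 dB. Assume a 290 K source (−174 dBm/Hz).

−95.9 dBm

Sensitivity = −174 + 10 log₁₀(B) + NF + SNR_min
= −174 + 60.72 + 10.2 + 7.22
= −95.86 dBm → −95.9 dBm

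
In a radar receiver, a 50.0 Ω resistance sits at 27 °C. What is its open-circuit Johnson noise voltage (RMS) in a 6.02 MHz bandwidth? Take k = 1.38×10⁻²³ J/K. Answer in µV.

T = 27 °C + 273.15 = 300.15 K
V_n = √(4kTRB)
4kTRB = 4 × 1.38×10⁻²³ × 300.15 × 5.00×10¹ × 6.02×10⁶ = 4.99×10⁻¹² V²
V_n = √(4.99×10⁻¹²) = 2.23×10⁻⁶ V = 2.23 µV

2.23 µV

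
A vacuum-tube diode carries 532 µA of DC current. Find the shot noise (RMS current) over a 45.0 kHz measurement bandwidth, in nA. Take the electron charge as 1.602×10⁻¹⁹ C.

I_n = √(2qI·B)
2qI·B = 2 × 1.602×10⁻¹⁹ × 5.32×10⁻⁴ × 4.50×10⁴ = 7.67×10⁻¹⁸ A²
I_n = √(7.67×10⁻¹⁸) = 2.77×10⁻⁹ A = 2.77 nA

2.77 nA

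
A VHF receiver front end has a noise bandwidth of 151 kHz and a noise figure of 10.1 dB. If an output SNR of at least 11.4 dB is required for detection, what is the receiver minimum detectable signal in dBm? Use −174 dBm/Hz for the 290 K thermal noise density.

Sensitivity = −174 + 10 log₁₀(B) + NF + SNR_min
= −174 + 51.79 + 10.1 + 11.4
= −100.71 dBm → −100.7 dBm

−100.7 dBm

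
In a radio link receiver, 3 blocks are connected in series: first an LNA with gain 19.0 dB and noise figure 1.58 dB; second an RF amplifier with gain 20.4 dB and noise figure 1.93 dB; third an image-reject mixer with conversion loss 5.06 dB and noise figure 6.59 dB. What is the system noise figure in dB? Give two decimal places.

1.60 dB

Convert to linear (a loss of L dB is a gain of −L dB): F_i = 10^(NF_i/10), G_i = 10^(G_i,dB/10)
  Stage 1: F_1 = 10^(1.58/10) = 1.439, G_1 = 10^(19.0/10) = 79.43
  Stage 2: F_2 = 10^(1.93/10) = 1.560, G_2 = 10^(20.4/10) = 109.6
  Stage 3: F_3 = 10^(6.59/10) = 4.560, G_3 = 10^(−5.06/10) = 0.3119
Friis cascade:
  F = 1.439 + (1.560 − 1)/79.43 + (4.560 − 1)/8710 = 1.446
NF = 10 log₁₀(1.446) = 1.60 dB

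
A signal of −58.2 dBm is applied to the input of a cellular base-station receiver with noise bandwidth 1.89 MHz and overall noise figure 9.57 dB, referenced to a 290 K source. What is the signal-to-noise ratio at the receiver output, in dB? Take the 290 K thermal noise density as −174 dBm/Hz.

43.5 dB

Noise floor: N = −174 + 10 log₁₀(B) + NF
10 log₁₀(1.89×10⁶) = 62.76 dB
N = −174 + 62.76 + 9.57 = −101.67 dBm
SNR = P_sig − N = −58.2 − (−101.67) = 43.47 dB → 43.5 dB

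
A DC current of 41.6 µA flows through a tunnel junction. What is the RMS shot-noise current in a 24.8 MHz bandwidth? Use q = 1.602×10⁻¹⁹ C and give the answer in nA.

I_n = √(2qI·B)
2qI·B = 2 × 1.602×10⁻¹⁹ × 4.16×10⁻⁵ × 2.48×10⁷ = 3.31×10⁻¹⁶ A²
I_n = √(3.31×10⁻¹⁶) = 1.82×10⁻⁸ A = 18.2 nA

18.2 nA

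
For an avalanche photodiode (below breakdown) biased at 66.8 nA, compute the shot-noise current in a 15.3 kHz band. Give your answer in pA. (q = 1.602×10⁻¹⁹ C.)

18.1 pA

I_n = √(2qI·B)
2qI·B = 2 × 1.602×10⁻¹⁹ × 6.68×10⁻⁸ × 1.53×10⁴ = 3.27×10⁻²² A²
I_n = √(3.27×10⁻²²) = 1.81×10⁻¹¹ A = 18.1 pA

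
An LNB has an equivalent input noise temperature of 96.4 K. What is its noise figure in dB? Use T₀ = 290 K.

F = 1 + T_e/T₀ = 1 + 96.4/290 = 1.33241
NF = 10 log₁₀(1.33241) = 1.25 dB

1.25 dB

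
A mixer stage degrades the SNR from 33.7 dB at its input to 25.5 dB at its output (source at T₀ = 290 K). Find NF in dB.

NF (dB) = SNR_in(dB) − SNR_out(dB) when the source is at T₀
NF = 33.7 − 25.5 = 8.2 dB

8.2 dB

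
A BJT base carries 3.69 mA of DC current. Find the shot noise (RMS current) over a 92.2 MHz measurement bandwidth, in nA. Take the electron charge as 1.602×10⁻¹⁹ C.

330 nA

I_n = √(2qI·B)
2qI·B = 2 × 1.602×10⁻¹⁹ × 3.69×10⁻³ × 9.22×10⁷ = 1.09×10⁻¹³ A²
I_n = √(1.09×10⁻¹³) = 3.30×10⁻⁷ A = 330 nA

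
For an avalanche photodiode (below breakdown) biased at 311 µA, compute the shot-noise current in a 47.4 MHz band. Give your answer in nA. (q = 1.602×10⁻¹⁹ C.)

68.7 nA

I_n = √(2qI·B)
2qI·B = 2 × 1.602×10⁻¹⁹ × 3.11×10⁻⁴ × 4.74×10⁷ = 4.72×10⁻¹⁵ A²
I_n = √(4.72×10⁻¹⁵) = 6.87×10⁻⁸ A = 68.7 nA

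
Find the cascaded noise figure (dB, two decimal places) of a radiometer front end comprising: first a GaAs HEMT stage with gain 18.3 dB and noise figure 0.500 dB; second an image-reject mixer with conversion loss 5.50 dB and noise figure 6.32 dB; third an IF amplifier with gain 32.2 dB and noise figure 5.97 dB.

Convert to linear (a loss of L dB is a gain of −L dB): F_i = 10^(NF_i/10), G_i = 10^(G_i,dB/10)
  Stage 1: F_1 = 10^(0.500/10) = 1.122, G_1 = 10^(18.3/10) = 67.61
  Stage 2: F_2 = 10^(6.32/10) = 4.285, G_2 = 10^(−5.50/10) = 0.2818
  Stage 3: F_3 = 10^(5.97/10) = 3.954, G_3 = 10^(32.2/10) = 1660
Friis cascade:
  F = 1.122 + (4.285 − 1)/67.61 + (3.954 − 1)/19.05 = 1.326
NF = 10 log₁₀(1.326) = 1.22 dB

1.22 dB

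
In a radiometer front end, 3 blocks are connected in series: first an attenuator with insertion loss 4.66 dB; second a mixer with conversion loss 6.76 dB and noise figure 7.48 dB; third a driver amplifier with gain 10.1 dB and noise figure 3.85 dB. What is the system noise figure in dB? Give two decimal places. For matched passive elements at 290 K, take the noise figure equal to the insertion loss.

Convert to linear (a loss of L dB is a gain of −L dB): F_i = 10^(NF_i/10), G_i = 10^(G_i,dB/10)
  Stage 1: F_1 = 10^(4.66/10) = 2.924, G_1 = 10^(−4.66/10) = 0.3420
  Stage 2: F_2 = 10^(7.48/10) = 5.598, G_2 = 10^(−6.76/10) = 0.2109
  Stage 3: F_3 = 10^(3.85/10) = 2.427, G_3 = 10^(10.1/10) = 10.23
Friis cascade:
  F = 2.924 + (5.598 − 1)/0.3420 + (2.427 − 1)/0.07211 = 36.15
NF = 10 log₁₀(36.15) = 15.58 dB

15.58 dB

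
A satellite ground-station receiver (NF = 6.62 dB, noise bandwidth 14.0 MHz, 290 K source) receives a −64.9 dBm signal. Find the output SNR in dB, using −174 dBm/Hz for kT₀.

Noise floor: N = −174 + 10 log₁₀(B) + NF
10 log₁₀(1.40×10⁷) = 71.46 dB
N = −174 + 71.46 + 6.62 = −95.92 dBm
SNR = P_sig − N = −64.9 − (−95.92) = 31.02 dB → 31.0 dB

31.0 dB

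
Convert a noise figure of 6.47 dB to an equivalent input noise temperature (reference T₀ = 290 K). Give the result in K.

996 K

F = 10^(6.47/10) = 4.43609
T_e = (F − 1)·T₀ = (4.43609 − 1) × 290 = 996 K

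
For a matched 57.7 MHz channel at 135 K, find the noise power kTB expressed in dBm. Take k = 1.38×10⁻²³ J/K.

−99.7 dBm

P_n = kTB = 1.38×10⁻²³ × 135 × 5.77×10⁷ = 1.07×10⁻¹³ W
In dBm: 10 log₁₀(1.07×10⁻¹³ / 10⁻³) = −99.7 dBm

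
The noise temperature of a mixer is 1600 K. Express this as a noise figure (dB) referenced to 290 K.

8.14 dB

F = 1 + T_e/T₀ = 1 + 1600/290 = 6.51724
NF = 10 log₁₀(6.51724) = 8.14 dB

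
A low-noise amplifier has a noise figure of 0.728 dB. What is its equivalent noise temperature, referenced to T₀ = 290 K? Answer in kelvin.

F = 10^(0.728/10) = 1.1825
T_e = (F − 1)·T₀ = (1.1825 − 1) × 290 = 52.9 K

52.9 K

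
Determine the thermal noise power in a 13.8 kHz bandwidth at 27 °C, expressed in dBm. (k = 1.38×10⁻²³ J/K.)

−132.4 dBm

T = 27 °C + 273.15 = 300.15 K
P_n = kTB = 1.38×10⁻²³ × 300.15 × 1.38×10⁴ = 5.72×10⁻¹⁷ W
In dBm: 10 log₁₀(5.72×10⁻¹⁷ / 10⁻³) = −132.4 dBm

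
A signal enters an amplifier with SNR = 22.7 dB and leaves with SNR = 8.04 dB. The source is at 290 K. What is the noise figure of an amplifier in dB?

NF (dB) = SNR_in(dB) − SNR_out(dB) when the source is at T₀
NF = 22.7 − 8.04 = 14.66 dB

14.66 dB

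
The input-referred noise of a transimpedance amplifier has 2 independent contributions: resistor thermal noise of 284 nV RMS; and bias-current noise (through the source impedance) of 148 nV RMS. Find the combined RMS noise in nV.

320 nV

Uncorrelated sources add in power (mean-square): V_tot = √(ΣV_i²)
V_tot = √[(2.84×10⁻⁷)² + (1.48×10⁻⁷)²] = 3.20×10⁻⁷ V = 320 nV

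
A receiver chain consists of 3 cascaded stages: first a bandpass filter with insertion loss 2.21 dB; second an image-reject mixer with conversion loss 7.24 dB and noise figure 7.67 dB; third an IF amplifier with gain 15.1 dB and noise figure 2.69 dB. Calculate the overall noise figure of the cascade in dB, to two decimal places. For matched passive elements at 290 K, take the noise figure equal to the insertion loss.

12.38 dB

Convert to linear (a loss of L dB is a gain of −L dB): F_i = 10^(NF_i/10), G_i = 10^(G_i,dB/10)
  Stage 1: F_1 = 10^(2.21/10) = 1.663, G_1 = 10^(−2.21/10) = 0.6012
  Stage 2: F_2 = 10^(7.67/10) = 5.848, G_2 = 10^(−7.24/10) = 0.1888
  Stage 3: F_3 = 10^(2.69/10) = 1.858, G_3 = 10^(15.1/10) = 32.36
Friis cascade:
  F = 1.663 + (5.848 − 1)/0.6012 + (1.858 − 1)/0.1135 = 17.29
NF = 10 log₁₀(17.29) = 12.38 dB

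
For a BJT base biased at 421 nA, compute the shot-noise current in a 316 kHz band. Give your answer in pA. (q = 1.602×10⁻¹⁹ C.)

206 pA

I_n = √(2qI·B)
2qI·B = 2 × 1.602×10⁻¹⁹ × 4.21×10⁻⁷ × 3.16×10⁵ = 4.26×10⁻²⁰ A²
I_n = √(4.26×10⁻²⁰) = 2.06×10⁻¹⁰ A = 206 pA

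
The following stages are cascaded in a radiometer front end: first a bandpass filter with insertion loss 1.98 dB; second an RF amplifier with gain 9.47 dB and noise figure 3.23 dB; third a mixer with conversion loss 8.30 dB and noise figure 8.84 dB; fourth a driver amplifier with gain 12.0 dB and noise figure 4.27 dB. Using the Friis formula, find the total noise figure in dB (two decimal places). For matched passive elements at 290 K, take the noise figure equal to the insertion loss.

8.14 dB

Convert to linear (a loss of L dB is a gain of −L dB): F_i = 10^(NF_i/10), G_i = 10^(G_i,dB/10)
  Stage 1: F_1 = 10^(1.98/10) = 1.578, G_1 = 10^(−1.98/10) = 0.6339
  Stage 2: F_2 = 10^(3.23/10) = 2.104, G_2 = 10^(9.47/10) = 8.851
  Stage 3: F_3 = 10^(8.84/10) = 7.656, G_3 = 10^(−8.30/10) = 0.1479
  Stage 4: F_4 = 10^(4.27/10) = 2.673, G_4 = 10^(12.0/10) = 15.85
Friis cascade:
  F = 1.578 + (2.104 − 1)/0.6339 + (7.656 − 1)/5.610 + (2.673 − 1)/0.8299 = 6.521
NF = 10 log₁₀(6.521) = 8.14 dB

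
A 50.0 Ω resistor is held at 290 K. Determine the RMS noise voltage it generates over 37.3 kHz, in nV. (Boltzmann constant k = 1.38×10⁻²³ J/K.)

V_n = √(4kTRB)
4kTRB = 4 × 1.38×10⁻²³ × 290 × 5.00×10¹ × 3.73×10⁴ = 2.99×10⁻¹⁴ V²
V_n = √(2.99×10⁻¹⁴) = 1.73×10⁻⁷ V = 173 nV

173 nV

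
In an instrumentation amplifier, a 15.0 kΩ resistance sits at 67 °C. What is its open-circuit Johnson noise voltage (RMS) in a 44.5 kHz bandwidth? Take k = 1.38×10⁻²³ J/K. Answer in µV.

3.54 µV

T = 67 °C + 273.15 = 340.15 K
V_n = √(4kTRB)
4kTRB = 4 × 1.38×10⁻²³ × 340.15 × 1.50×10⁴ × 4.45×10⁴ = 1.25×10⁻¹¹ V²
V_n = √(1.25×10⁻¹¹) = 3.54×10⁻⁶ V = 3.54 µV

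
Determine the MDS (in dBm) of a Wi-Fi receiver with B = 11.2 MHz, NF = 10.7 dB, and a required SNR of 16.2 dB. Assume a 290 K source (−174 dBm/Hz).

−76.6 dBm

Sensitivity = −174 + 10 log₁₀(B) + NF + SNR_min
= −174 + 70.49 + 10.7 + 16.2
= −76.61 dBm → −76.6 dBm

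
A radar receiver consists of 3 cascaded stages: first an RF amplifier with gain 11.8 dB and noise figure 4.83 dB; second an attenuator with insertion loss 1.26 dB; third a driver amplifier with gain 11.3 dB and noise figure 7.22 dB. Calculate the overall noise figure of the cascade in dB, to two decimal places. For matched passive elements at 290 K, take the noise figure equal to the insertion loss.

Convert to linear (a loss of L dB is a gain of −L dB): F_i = 10^(NF_i/10), G_i = 10^(G_i,dB/10)
  Stage 1: F_1 = 10^(4.83/10) = 3.041, G_1 = 10^(11.8/10) = 15.14
  Stage 2: F_2 = 10^(1.26/10) = 1.337, G_2 = 10^(−1.26/10) = 0.7482
  Stage 3: F_3 = 10^(7.22/10) = 5.272, G_3 = 10^(11.3/10) = 13.49
Friis cascade:
  F = 3.041 + (1.337 − 1)/15.14 + (5.272 − 1)/11.32 = 3.440
NF = 10 log₁₀(3.440) = 5.37 dB

5.37 dB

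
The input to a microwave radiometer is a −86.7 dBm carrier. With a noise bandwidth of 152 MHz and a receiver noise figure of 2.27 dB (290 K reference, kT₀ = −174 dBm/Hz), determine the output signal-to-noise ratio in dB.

3.2 dB

Noise floor: N = −174 + 10 log₁₀(B) + NF
10 log₁₀(1.52×10⁸) = 81.82 dB
N = −174 + 81.82 + 2.27 = −89.91 dBm
SNR = P_sig − N = −86.7 − (−89.91) = 3.21 dB → 3.2 dB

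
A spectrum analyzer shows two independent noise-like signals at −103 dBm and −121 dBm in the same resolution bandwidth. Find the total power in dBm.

−102.9 dBm

Convert to linear, add, convert back:
P₁ = 5.01×10⁻¹⁴ W, P₂ = 7.94×10⁻¹⁶ W
P_tot = 5.09×10⁻¹⁴ W → 10 log₁₀(P_tot / 10⁻³) = −102.9 dBm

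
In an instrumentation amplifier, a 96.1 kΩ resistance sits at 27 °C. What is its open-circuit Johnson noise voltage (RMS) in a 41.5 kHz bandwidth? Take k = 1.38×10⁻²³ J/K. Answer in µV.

T = 27 °C + 273.15 = 300.15 K
V_n = √(4kTRB)
4kTRB = 4 × 1.38×10⁻²³ × 300.15 × 9.61×10⁴ × 4.15×10⁴ = 6.61×10⁻¹¹ V²
V_n = √(6.61×10⁻¹¹) = 8.13×10⁻⁶ V = 8.13 µV

8.13 µV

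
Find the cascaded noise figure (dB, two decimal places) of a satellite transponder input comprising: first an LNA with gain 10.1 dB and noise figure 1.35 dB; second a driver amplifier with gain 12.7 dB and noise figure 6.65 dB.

Convert to linear (a loss of L dB is a gain of −L dB): F_i = 10^(NF_i/10), G_i = 10^(G_i,dB/10)
  Stage 1: F_1 = 10^(1.35/10) = 1.365, G_1 = 10^(10.1/10) = 10.23
  Stage 2: F_2 = 10^(6.65/10) = 4.624, G_2 = 10^(12.7/10) = 18.62
Friis cascade:
  F = 1.365 + (4.624 − 1)/10.23 = 1.719
NF = 10 log₁₀(1.719) = 2.35 dB

2.35 dB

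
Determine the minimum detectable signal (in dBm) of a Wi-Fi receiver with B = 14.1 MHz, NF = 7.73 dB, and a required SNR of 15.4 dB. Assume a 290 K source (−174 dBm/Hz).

−79.4 dBm

Sensitivity = −174 + 10 log₁₀(B) + NF + SNR_min
= −174 + 71.49 + 7.73 + 15.4
= −79.38 dBm → −79.4 dBm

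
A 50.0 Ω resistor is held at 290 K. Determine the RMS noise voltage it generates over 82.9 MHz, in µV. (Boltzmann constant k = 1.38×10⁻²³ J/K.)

V_n = √(4kTRB)
4kTRB = 4 × 1.38×10⁻²³ × 290 × 5.00×10¹ × 8.29×10⁷ = 6.64×10⁻¹¹ V²
V_n = √(6.64×10⁻¹¹) = 8.15×10⁻⁶ V = 8.15 µV

8.15 µV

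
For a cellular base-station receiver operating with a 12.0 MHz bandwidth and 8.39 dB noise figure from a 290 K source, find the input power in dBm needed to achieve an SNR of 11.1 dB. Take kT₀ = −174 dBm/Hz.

Sensitivity = −174 + 10 log₁₀(B) + NF + SNR_min
= −174 + 70.79 + 8.39 + 11.1
= −83.72 dBm → −83.7 dBm

−83.7 dBm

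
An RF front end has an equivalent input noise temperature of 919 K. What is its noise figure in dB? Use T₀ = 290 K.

F = 1 + T_e/T₀ = 1 + 919/290 = 4.16897
NF = 10 log₁₀(4.16897) = 6.20 dB

6.20 dB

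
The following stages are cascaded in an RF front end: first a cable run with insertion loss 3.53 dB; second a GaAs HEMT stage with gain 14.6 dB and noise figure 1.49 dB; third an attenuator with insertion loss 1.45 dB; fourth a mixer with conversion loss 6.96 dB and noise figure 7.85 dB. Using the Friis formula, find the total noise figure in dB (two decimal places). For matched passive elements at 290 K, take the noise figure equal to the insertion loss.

5.76 dB

Convert to linear (a loss of L dB is a gain of −L dB): F_i = 10^(NF_i/10), G_i = 10^(G_i,dB/10)
  Stage 1: F_1 = 10^(3.53/10) = 2.254, G_1 = 10^(−3.53/10) = 0.4436
  Stage 2: F_2 = 10^(1.49/10) = 1.409, G_2 = 10^(14.6/10) = 28.84
  Stage 3: F_3 = 10^(1.45/10) = 1.396, G_3 = 10^(−1.45/10) = 0.7161
  Stage 4: F_4 = 10^(7.85/10) = 6.095, G_4 = 10^(−6.96/10) = 0.2014
Friis cascade:
  F = 2.254 + (1.409 − 1)/0.4436 + (1.396 − 1)/12.79 + (6.095 − 1)/9.162 = 3.764
NF = 10 log₁₀(3.764) = 5.76 dB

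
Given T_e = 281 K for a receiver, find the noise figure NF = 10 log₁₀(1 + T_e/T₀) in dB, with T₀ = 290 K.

F = 1 + T_e/T₀ = 1 + 281/290 = 1.96897
NF = 10 log₁₀(1.96897) = 2.94 dB

2.94 dB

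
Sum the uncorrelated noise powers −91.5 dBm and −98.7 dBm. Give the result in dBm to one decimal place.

Convert to linear, add, convert back:
P₁ = 7.08×10⁻¹³ W, P₂ = 1.35×10⁻¹³ W
P_tot = 8.43×10⁻¹³ W → 10 log₁₀(P_tot / 10⁻³) = −90.7 dBm

−90.7 dBm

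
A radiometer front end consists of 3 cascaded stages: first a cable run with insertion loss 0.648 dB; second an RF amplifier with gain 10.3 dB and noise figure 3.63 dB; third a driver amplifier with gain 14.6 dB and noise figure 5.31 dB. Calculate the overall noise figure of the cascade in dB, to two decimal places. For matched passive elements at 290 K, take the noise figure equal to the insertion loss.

4.68 dB

Convert to linear (a loss of L dB is a gain of −L dB): F_i = 10^(NF_i/10), G_i = 10^(G_i,dB/10)
  Stage 1: F_1 = 10^(0.648/10) = 1.161, G_1 = 10^(−0.648/10) = 0.8614
  Stage 2: F_2 = 10^(3.63/10) = 2.307, G_2 = 10^(10.3/10) = 10.72
  Stage 3: F_3 = 10^(5.31/10) = 3.396, G_3 = 10^(14.6/10) = 28.84
Friis cascade:
  F = 1.161 + (2.307 − 1)/0.8614 + (3.396 − 1)/9.230 = 2.938
NF = 10 log₁₀(2.938) = 4.68 dB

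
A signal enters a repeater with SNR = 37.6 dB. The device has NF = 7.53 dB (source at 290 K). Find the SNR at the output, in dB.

By definition F = SNR_in/SNR_out, so in dB: SNR_out = SNR_in − NF
SNR_out = 37.6 − 7.53 = 30.07 dB

30.07 dB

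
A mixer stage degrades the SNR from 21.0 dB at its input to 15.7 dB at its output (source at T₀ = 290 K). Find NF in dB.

NF (dB) = SNR_in(dB) − SNR_out(dB) when the source is at T₀
NF = 21.0 − 15.7 = 5.3 dB

5.3 dB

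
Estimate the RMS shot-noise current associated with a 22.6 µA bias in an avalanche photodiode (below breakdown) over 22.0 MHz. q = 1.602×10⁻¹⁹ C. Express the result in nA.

12.6 nA

I_n = √(2qI·B)
2qI·B = 2 × 1.602×10⁻¹⁹ × 2.26×10⁻⁵ × 2.20×10⁷ = 1.59×10⁻¹⁶ A²
I_n = √(1.59×10⁻¹⁶) = 1.26×10⁻⁸ A = 12.6 nA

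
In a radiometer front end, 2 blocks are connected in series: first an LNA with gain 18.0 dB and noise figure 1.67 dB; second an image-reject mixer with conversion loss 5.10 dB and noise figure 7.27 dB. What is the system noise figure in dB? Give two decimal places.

1.87 dB

Convert to linear (a loss of L dB is a gain of −L dB): F_i = 10^(NF_i/10), G_i = 10^(G_i,dB/10)
  Stage 1: F_1 = 10^(1.67/10) = 1.469, G_1 = 10^(18.0/10) = 63.10
  Stage 2: F_2 = 10^(7.27/10) = 5.333, G_2 = 10^(−5.10/10) = 0.3090
Friis cascade:
  F = 1.469 + (5.333 − 1)/63.10 = 1.538
NF = 10 log₁₀(1.538) = 1.87 dB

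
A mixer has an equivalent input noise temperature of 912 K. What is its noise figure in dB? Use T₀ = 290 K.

6.18 dB

F = 1 + T_e/T₀ = 1 + 912/290 = 4.14483
NF = 10 log₁₀(4.14483) = 6.18 dB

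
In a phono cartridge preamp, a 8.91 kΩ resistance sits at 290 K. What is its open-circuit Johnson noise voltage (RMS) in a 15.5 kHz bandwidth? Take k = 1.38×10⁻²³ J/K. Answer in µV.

V_n = √(4kTRB)
4kTRB = 4 × 1.38×10⁻²³ × 290 × 8.91×10³ × 1.55×10⁴ = 2.21×10⁻¹² V²
V_n = √(2.21×10⁻¹²) = 1.49×10⁻⁶ V = 1.49 µV

1.49 µV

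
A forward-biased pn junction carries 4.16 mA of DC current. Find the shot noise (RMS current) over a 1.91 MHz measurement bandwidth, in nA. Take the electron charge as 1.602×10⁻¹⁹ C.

50.5 nA

I_n = √(2qI·B)
2qI·B = 2 × 1.602×10⁻¹⁹ × 4.16×10⁻³ × 1.91×10⁶ = 2.55×10⁻¹⁵ A²
I_n = √(2.55×10⁻¹⁵) = 5.05×10⁻⁸ A = 50.5 nA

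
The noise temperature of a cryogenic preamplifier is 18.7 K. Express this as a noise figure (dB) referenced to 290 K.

F = 1 + T_e/T₀ = 1 + 18.7/290 = 1.06448
NF = 10 log₁₀(1.06448) = 0.271 dB

0.271 dB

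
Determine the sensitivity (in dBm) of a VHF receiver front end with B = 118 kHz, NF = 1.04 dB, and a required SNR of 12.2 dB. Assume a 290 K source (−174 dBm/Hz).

Sensitivity = −174 + 10 log₁₀(B) + NF + SNR_min
= −174 + 50.72 + 1.04 + 12.2
= −110.04 dBm → −110.0 dBm

−110.0 dBm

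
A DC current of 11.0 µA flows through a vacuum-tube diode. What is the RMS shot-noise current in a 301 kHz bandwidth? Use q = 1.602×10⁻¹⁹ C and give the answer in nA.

I_n = √(2qI·B)
2qI·B = 2 × 1.602×10⁻¹⁹ × 1.10×10⁻⁵ × 3.01×10⁵ = 1.06×10⁻¹⁸ A²
I_n = √(1.06×10⁻¹⁸) = 1.03×10⁻⁹ A = 1.03 nA

1.03 nA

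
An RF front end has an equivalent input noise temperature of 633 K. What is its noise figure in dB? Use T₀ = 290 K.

F = 1 + T_e/T₀ = 1 + 633/290 = 3.18276
NF = 10 log₁₀(3.18276) = 5.03 dB

5.03 dB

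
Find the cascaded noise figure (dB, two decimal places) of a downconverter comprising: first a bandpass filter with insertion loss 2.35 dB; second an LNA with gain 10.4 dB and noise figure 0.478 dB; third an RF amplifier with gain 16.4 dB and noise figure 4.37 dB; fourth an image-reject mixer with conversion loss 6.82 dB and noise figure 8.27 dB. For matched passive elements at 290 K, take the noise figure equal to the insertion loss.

Convert to linear (a loss of L dB is a gain of −L dB): F_i = 10^(NF_i/10), G_i = 10^(G_i,dB/10)
  Stage 1: F_1 = 10^(2.35/10) = 1.718, G_1 = 10^(−2.35/10) = 0.5821
  Stage 2: F_2 = 10^(0.478/10) = 1.116, G_2 = 10^(10.4/10) = 10.96
  Stage 3: F_3 = 10^(4.37/10) = 2.735, G_3 = 10^(16.4/10) = 43.65
  Stage 4: F_4 = 10^(8.27/10) = 6.714, G_4 = 10^(−6.82/10) = 0.2080
Friis cascade:
  F = 1.718 + (1.116 − 1)/0.5821 + (2.735 − 1)/6.383 + (6.714 − 1)/278.6 = 2.210
NF = 10 log₁₀(2.210) = 3.44 dB

3.44 dB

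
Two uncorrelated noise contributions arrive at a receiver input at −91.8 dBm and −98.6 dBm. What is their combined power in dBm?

Convert to linear, add, convert back:
P₁ = 6.61×10⁻¹³ W, P₂ = 1.38×10⁻¹³ W
P_tot = 7.99×10⁻¹³ W → 10 log₁₀(P_tot / 10⁻³) = −91.0 dBm

−91.0 dBm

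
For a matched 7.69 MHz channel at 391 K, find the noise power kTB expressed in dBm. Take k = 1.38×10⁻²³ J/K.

P_n = kTB = 1.38×10⁻²³ × 391 × 7.69×10⁶ = 4.15×10⁻¹⁴ W
In dBm: 10 log₁₀(4.15×10⁻¹⁴ / 10⁻³) = −103.8 dBm

−103.8 dBm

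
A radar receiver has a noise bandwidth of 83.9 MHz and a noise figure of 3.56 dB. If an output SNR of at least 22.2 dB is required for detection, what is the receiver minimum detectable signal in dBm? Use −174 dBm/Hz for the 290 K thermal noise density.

−69.0 dBm

Sensitivity = −174 + 10 log₁₀(B) + NF + SNR_min
= −174 + 79.24 + 3.56 + 22.2
= −69.00 dBm → −69.0 dBm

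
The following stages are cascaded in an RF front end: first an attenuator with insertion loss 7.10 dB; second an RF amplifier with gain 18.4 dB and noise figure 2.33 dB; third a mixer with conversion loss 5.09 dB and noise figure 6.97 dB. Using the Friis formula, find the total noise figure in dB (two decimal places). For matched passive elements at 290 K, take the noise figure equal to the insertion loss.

Convert to linear (a loss of L dB is a gain of −L dB): F_i = 10^(NF_i/10), G_i = 10^(G_i,dB/10)
  Stage 1: F_1 = 10^(7.10/10) = 5.129, G_1 = 10^(−7.10/10) = 0.1950
  Stage 2: F_2 = 10^(2.33/10) = 1.710, G_2 = 10^(18.4/10) = 69.18
  Stage 3: F_3 = 10^(6.97/10) = 4.977, G_3 = 10^(−5.09/10) = 0.3097
Friis cascade:
  F = 5.129 + (1.710 − 1)/0.1950 + (4.977 − 1)/13.49 = 9.065
NF = 10 log₁₀(9.065) = 9.57 dB

9.57 dB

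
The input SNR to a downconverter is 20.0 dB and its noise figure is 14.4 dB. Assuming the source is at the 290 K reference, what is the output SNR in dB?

By definition F = SNR_in/SNR_out, so in dB: SNR_out = SNR_in − NF
SNR_out = 20.0 − 14.4 = 5.6 dB

5.6 dB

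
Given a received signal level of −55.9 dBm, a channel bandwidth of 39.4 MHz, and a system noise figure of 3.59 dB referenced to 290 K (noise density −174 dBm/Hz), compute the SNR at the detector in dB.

38.6 dB

Noise floor: N = −174 + 10 log₁₀(B) + NF
10 log₁₀(3.94×10⁷) = 75.95 dB
N = −174 + 75.95 + 3.59 = −94.46 dBm
SNR = P_sig − N = −55.9 − (−94.46) = 38.56 dB → 38.6 dB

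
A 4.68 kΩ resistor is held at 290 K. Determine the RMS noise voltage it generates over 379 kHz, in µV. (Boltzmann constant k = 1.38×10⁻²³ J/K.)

5.33 µV

V_n = √(4kTRB)
4kTRB = 4 × 1.38×10⁻²³ × 290 × 4.68×10³ × 3.79×10⁵ = 2.84×10⁻¹¹ V²
V_n = √(2.84×10⁻¹¹) = 5.33×10⁻⁶ V = 5.33 µV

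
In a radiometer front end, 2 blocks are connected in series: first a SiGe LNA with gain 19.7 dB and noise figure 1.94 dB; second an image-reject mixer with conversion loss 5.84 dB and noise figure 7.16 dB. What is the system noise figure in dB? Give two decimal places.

2.06 dB

Convert to linear (a loss of L dB is a gain of −L dB): F_i = 10^(NF_i/10), G_i = 10^(G_i,dB/10)
  Stage 1: F_1 = 10^(1.94/10) = 1.563, G_1 = 10^(19.7/10) = 93.33
  Stage 2: F_2 = 10^(7.16/10) = 5.200, G_2 = 10^(−5.84/10) = 0.2606
Friis cascade:
  F = 1.563 + (5.200 − 1)/93.33 = 1.608
NF = 10 log₁₀(1.608) = 2.06 dB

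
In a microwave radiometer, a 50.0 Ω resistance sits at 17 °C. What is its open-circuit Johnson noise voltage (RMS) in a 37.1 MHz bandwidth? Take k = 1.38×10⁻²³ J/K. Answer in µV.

T = 17 °C + 273.15 = 290.15 K
V_n = √(4kTRB)
4kTRB = 4 × 1.38×10⁻²³ × 290.15 × 5.00×10¹ × 3.71×10⁷ = 2.97×10⁻¹¹ V²
V_n = √(2.97×10⁻¹¹) = 5.45×10⁻⁶ V = 5.45 µV

5.45 µV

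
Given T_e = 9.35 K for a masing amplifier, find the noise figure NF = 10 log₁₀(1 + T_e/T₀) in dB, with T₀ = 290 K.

0.138 dB

F = 1 + T_e/T₀ = 1 + 9.35/290 = 1.03224
NF = 10 log₁₀(1.03224) = 0.138 dB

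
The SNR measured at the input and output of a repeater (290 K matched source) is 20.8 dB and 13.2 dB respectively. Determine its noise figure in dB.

NF (dB) = SNR_in(dB) − SNR_out(dB) when the source is at T₀
NF = 20.8 − 13.2 = 7.6 dB

7.6 dB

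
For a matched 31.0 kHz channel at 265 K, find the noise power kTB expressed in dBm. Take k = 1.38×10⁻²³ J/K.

−129.5 dBm

P_n = kTB = 1.38×10⁻²³ × 265 × 3.10×10⁴ = 1.13×10⁻¹⁶ W
In dBm: 10 log₁₀(1.13×10⁻¹⁶ / 10⁻³) = −129.5 dBm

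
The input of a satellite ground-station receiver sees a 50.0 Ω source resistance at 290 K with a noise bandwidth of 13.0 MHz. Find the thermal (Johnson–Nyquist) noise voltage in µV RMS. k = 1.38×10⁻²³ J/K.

3.23 µV

V_n = √(4kTRB)
4kTRB = 4 × 1.38×10⁻²³ × 290 × 5.00×10¹ × 1.30×10⁷ = 1.04×10⁻¹¹ V²
V_n = √(1.04×10⁻¹¹) = 3.23×10⁻⁶ V = 3.23 µV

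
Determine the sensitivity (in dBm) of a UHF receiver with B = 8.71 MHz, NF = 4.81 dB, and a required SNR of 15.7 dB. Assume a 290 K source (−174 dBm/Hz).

Sensitivity = −174 + 10 log₁₀(B) + NF + SNR_min
= −174 + 69.4 + 4.81 + 15.7
= −84.09 dBm → −84.1 dBm

−84.1 dBm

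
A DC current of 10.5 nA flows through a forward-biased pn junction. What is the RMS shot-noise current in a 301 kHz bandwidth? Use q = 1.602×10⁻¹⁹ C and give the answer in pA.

31.8 pA

I_n = √(2qI·B)
2qI·B = 2 × 1.602×10⁻¹⁹ × 1.05×10⁻⁸ × 3.01×10⁵ = 1.01×10⁻²¹ A²
I_n = √(1.01×10⁻²¹) = 3.18×10⁻¹¹ A = 31.8 pA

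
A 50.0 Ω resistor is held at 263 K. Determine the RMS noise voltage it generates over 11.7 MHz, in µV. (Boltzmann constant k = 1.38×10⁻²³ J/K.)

V_n = √(4kTRB)
4kTRB = 4 × 1.38×10⁻²³ × 263 × 5.00×10¹ × 1.17×10⁷ = 8.49×10⁻¹² V²
V_n = √(8.49×10⁻¹²) = 2.91×10⁻⁶ V = 2.91 µV

2.91 µV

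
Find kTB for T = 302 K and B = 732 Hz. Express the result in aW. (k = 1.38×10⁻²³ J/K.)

P_n = kTB = 1.38×10⁻²³ × 302 × 7.32×10² = 3.05×10⁻¹⁸ W = 3.05 aW

3.05 aW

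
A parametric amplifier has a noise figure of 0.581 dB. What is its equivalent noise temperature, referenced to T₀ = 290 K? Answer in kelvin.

F = 10^(0.581/10) = 1.14314
T_e = (F − 1)·T₀ = (1.14314 − 1) × 290 = 41.5 K

41.5 K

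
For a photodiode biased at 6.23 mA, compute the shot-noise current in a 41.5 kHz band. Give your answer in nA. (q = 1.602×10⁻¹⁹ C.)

9.10 nA

I_n = √(2qI·B)
2qI·B = 2 × 1.602×10⁻¹⁹ × 6.23×10⁻³ × 4.15×10⁴ = 8.28×10⁻¹⁷ A²
I_n = √(8.28×10⁻¹⁷) = 9.10×10⁻⁹ A = 9.10 nA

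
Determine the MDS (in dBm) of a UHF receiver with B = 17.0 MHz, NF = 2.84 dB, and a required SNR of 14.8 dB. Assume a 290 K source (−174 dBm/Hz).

Sensitivity = −174 + 10 log₁₀(B) + NF + SNR_min
= −174 + 72.3 + 2.84 + 14.8
= −84.06 dBm → −84.1 dBm

−84.1 dBm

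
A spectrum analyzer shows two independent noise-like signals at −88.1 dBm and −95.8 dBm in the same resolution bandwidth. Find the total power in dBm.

−87.4 dBm

Convert to linear, add, convert back:
P₁ = 1.55×10⁻¹² W, P₂ = 2.63×10⁻¹³ W
P_tot = 1.81×10⁻¹² W → 10 log₁₀(P_tot / 10⁻³) = −87.4 dBm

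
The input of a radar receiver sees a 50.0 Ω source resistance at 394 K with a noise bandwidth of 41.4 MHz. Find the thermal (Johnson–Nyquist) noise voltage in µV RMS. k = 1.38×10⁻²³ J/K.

6.71 µV

V_n = √(4kTRB)
4kTRB = 4 × 1.38×10⁻²³ × 394 × 5.00×10¹ × 4.14×10⁷ = 4.50×10⁻¹¹ V²
V_n = √(4.50×10⁻¹¹) = 6.71×10⁻⁶ V = 6.71 µV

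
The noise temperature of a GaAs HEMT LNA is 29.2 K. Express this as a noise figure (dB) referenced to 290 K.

F = 1 + T_e/T₀ = 1 + 29.2/290 = 1.10069
NF = 10 log₁₀(1.10069) = 0.417 dB

0.417 dB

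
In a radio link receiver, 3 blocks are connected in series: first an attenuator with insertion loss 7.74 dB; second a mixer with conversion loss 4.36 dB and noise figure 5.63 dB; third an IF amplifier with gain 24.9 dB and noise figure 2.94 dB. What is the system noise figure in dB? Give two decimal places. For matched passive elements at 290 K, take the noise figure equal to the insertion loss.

15.73 dB

Convert to linear (a loss of L dB is a gain of −L dB): F_i = 10^(NF_i/10), G_i = 10^(G_i,dB/10)
  Stage 1: F_1 = 10^(7.74/10) = 5.943, G_1 = 10^(−7.74/10) = 0.1683
  Stage 2: F_2 = 10^(5.63/10) = 3.656, G_2 = 10^(−4.36/10) = 0.3664
  Stage 3: F_3 = 10^(2.94/10) = 1.968, G_3 = 10^(24.9/10) = 309.0
Friis cascade:
  F = 5.943 + (3.656 − 1)/0.1683 + (1.968 − 1)/0.06166 = 37.42
NF = 10 log₁₀(37.42) = 15.73 dB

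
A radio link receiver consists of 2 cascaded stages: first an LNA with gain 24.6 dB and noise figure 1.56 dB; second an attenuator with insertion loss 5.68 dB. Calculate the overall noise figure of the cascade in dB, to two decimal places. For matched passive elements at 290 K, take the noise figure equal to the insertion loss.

1.59 dB

Convert to linear (a loss of L dB is a gain of −L dB): F_i = 10^(NF_i/10), G_i = 10^(G_i,dB/10)
  Stage 1: F_1 = 10^(1.56/10) = 1.432, G_1 = 10^(24.6/10) = 288.4
  Stage 2: F_2 = 10^(5.68/10) = 3.698, G_2 = 10^(−5.68/10) = 0.2704
Friis cascade:
  F = 1.432 + (3.698 − 1)/288.4 = 1.442
NF = 10 log₁₀(1.442) = 1.59 dB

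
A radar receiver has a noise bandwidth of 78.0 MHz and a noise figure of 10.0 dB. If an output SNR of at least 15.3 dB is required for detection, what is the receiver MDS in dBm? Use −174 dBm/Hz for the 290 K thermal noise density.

−69.8 dBm

Sensitivity = −174 + 10 log₁₀(B) + NF + SNR_min
= −174 + 78.92 + 10.0 + 15.3
= −69.78 dBm → −69.8 dBm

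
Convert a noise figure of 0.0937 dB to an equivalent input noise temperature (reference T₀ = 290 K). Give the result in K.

6.32 K

F = 10^(0.0937/10) = 1.02181
T_e = (F − 1)·T₀ = (1.02181 − 1) × 290 = 6.32 K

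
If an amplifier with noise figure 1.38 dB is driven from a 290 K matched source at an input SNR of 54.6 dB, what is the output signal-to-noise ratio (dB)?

By definition F = SNR_in/SNR_out, so in dB: SNR_out = SNR_in − NF
SNR_out = 54.6 − 1.38 = 53.22 dB

53.22 dB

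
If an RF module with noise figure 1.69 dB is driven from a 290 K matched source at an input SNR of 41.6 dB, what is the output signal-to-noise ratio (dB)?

39.91 dB

By definition F = SNR_in/SNR_out, so in dB: SNR_out = SNR_in − NF
SNR_out = 41.6 − 1.69 = 39.91 dB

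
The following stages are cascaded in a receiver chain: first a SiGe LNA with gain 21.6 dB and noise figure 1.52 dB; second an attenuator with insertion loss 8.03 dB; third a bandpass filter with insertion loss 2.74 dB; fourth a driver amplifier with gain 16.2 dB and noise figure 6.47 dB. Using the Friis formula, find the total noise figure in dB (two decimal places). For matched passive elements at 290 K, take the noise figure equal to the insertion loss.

Convert to linear (a loss of L dB is a gain of −L dB): F_i = 10^(NF_i/10), G_i = 10^(G_i,dB/10)
  Stage 1: F_1 = 10^(1.52/10) = 1.419, G_1 = 10^(21.6/10) = 144.5
  Stage 2: F_2 = 10^(8.03/10) = 6.353, G_2 = 10^(−8.03/10) = 0.1574
  Stage 3: F_3 = 10^(2.74/10) = 1.879, G_3 = 10^(−2.74/10) = 0.5321
  Stage 4: F_4 = 10^(6.47/10) = 4.436, G_4 = 10^(16.2/10) = 41.69
Friis cascade:
  F = 1.419 + (6.353 − 1)/144.5 + (1.879 − 1)/22.75 + (4.436 − 1)/12.11 = 1.779
NF = 10 log₁₀(1.779) = 2.50 dB

2.50 dB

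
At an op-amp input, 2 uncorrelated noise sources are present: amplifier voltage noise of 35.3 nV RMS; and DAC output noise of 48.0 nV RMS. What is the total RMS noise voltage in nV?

Uncorrelated sources add in power (mean-square): V_tot = √(ΣV_i²)
V_tot = √[(3.53×10⁻⁸)² + (4.80×10⁻⁸)²] = 5.96×10⁻⁸ V = 59.6 nV

59.6 nV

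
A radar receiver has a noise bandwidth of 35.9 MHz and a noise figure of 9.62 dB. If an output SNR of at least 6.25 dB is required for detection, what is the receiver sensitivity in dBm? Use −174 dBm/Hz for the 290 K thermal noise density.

−82.6 dBm

Sensitivity = −174 + 10 log₁₀(B) + NF + SNR_min
= −174 + 75.55 + 9.62 + 6.25
= −82.58 dBm → −82.6 dBm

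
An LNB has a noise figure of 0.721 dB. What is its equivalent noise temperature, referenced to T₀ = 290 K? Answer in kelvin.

F = 10^(0.721/10) = 1.18059
T_e = (F − 1)·T₀ = (1.18059 − 1) × 290 = 52.4 K

52.4 K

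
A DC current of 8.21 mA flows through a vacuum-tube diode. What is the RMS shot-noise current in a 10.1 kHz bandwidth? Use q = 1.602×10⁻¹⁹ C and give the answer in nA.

I_n = √(2qI·B)
2qI·B = 2 × 1.602×10⁻¹⁹ × 8.21×10⁻³ × 1.01×10⁴ = 2.66×10⁻¹⁷ A²
I_n = √(2.66×10⁻¹⁷) = 5.15×10⁻⁹ A = 5.15 nA

5.15 nA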